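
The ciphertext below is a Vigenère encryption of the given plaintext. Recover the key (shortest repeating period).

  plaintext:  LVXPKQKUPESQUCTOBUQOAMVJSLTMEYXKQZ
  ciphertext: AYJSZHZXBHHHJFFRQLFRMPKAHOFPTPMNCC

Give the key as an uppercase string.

PDMDPR

  i= 0: A-L = 15 → P
  i= 1: Y-V =  3 → D
  i= 2: J-X = 12 → M
  i= 3: S-P =  3 → D
  i= 4: Z-K = 15 → P
  i= 5: H-Q = 17 → R
  i= 6: Z-K = 15 → P
  i= 7: X-U =  3 → D
  i= 8: B-P = 12 → M
  i= 9: H-E =  3 → D
  i=10: H-S = 15 → P
  i=11: H-Q = 17 → R
  i=12: J-U = 15 → P
  i=13: F-C =  3 → D
  i=14: F-T = 12 → M
  i=15: R-O =  3 → D
  i=16: Q-B = 15 → P
  i=17: L-U = 17 → R
  i=18: F-Q = 15 → P
  i=19: R-O =  3 → D
  i=20: M-A = 12 → M
  i=21: P-M =  3 → D
  i=22: K-V = 15 → P
  i=23: A-J = 17 → R
  i=24: H-S = 15 → P
  i=25: O-L =  3 → D
  i=26: F-T = 12 → M
  i=27: P-M =  3 → D
  i=28: T-E = 15 → P
  i=29: P-Y = 17 → R
  i=30: M-X = 15 → P
  i=31: N-K =  3 → D
  i=32: C-Q = 12 → M
  i=33: C-Z =  3 → D
  shifts repeat with period 6: PDMDPR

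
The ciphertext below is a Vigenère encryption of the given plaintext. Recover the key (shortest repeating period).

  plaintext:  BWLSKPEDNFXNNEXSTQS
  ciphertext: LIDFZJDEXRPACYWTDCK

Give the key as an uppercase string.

KMSNPUZB

  i= 0: L-B = 10 → K
  i= 1: I-W = 12 → M
  i= 2: D-L = 18 → S
  i= 3: F-S = 13 → N
  i= 4: Z-K = 15 → P
  i= 5: J-P = 20 → U
  i= 6: D-E = 25 → Z
  i= 7: E-D =  1 → B
  i= 8: X-N = 10 → K
  i= 9: R-F = 12 → M
  i=10: P-X = 18 → S
  i=11: A-N = 13 → N
  i=12: C-N = 15 → P
  i=13: Y-E = 20 → U
  i=14: W-X = 25 → Z
  i=15: T-S =  1 → B
  i=16: D-T = 10 → K
  i=17: C-Q = 12 → M
  i=18: K-S = 18 → S
  shifts repeat with period 8: KMSNPUZB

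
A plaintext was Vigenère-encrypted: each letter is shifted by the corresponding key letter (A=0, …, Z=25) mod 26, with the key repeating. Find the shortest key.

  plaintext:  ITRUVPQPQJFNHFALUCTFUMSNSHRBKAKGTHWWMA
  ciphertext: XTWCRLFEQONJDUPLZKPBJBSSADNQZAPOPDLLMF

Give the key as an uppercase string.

  i= 0: X-I = 15 → P
  i= 1: T-T =  0 → A
  i= 2: W-R =  5 → F
  i= 3: C-U =  8 → I
  i= 4: R-V = 22 → W
  i= 5: L-P = 22 → W
  i= 6: F-Q = 15 → P
  i= 7: E-P = 15 → P
  i= 8: Q-Q =  0 → A
  i= 9: O-J =  5 → F
  i=10: N-F =  8 → I
  i=11: J-N = 22 → W
  i=12: D-H = 22 → W
  i=13: U-F = 15 → P
  i=14: P-A = 15 → P
  i=15: L-L =  0 → A
  i=16: Z-U =  5 → F
  i=17: K-C =  8 → I
  i=18: P-T = 22 → W
  i=19: B-F = 22 → W
  i=20: J-U = 15 → P
  i=21: B-M = 15 → P
  i=22: S-S =  0 → A
  i=23: S-N =  5 → F
  i=24: A-S =  8 → I
  i=25: D-H = 22 → W
  i=26: N-R = 22 → W
  i=27: Q-B = 15 → P
  i=28: Z-K = 15 → P
  i=29: A-A =  0 → A
  i=30: P-K =  5 → F
  i=31: O-G =  8 → I
  i=32: P-T = 22 → W
  i=33: D-H = 22 → W
  i=34: L-W = 15 → P
  i=35: L-W = 15 → P
  i=36: M-M =  0 → A
  i=37: F-A =  5 → F
  shifts repeat with period 7: PAFIWWP

PAFIWWP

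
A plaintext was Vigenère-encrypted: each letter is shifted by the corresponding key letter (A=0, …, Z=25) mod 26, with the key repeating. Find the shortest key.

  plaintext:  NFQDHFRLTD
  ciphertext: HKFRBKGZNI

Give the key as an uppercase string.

UFPO

  i= 0: H-N = 20 → U
  i= 1: K-F =  5 → F
  i= 2: F-Q = 15 → P
  i= 3: R-D = 14 → O
  i= 4: B-H = 20 → U
  i= 5: K-F =  5 → F
  i= 6: G-R = 15 → P
  i= 7: Z-L = 14 → O
  i= 8: N-T = 20 → U
  i= 9: I-D =  5 → F
  shifts repeat with period 4: UFPO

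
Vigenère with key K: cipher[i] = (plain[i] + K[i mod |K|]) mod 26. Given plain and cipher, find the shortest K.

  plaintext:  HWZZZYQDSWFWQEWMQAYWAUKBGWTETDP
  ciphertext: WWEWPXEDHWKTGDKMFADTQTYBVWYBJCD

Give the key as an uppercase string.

PAFXQZOA

  i= 0: W-H = 15 → P
  i= 1: W-W =  0 → A
  i= 2: E-Z =  5 → F
  i= 3: W-Z = 23 → X
  i= 4: P-Z = 16 → Q
  i= 5: X-Y = 25 → Z
  i= 6: E-Q = 14 → O
  i= 7: D-D =  0 → A
  i= 8: H-S = 15 → P
  i= 9: W-W =  0 → A
  i=10: K-F =  5 → F
  i=11: T-W = 23 → X
  i=12: G-Q = 16 → Q
  i=13: D-E = 25 → Z
  i=14: K-W = 14 → O
  i=15: M-M =  0 → A
  i=16: F-Q = 15 → P
  i=17: A-A =  0 → A
  i=18: D-Y =  5 → F
  i=19: T-W = 23 → X
  i=20: Q-A = 16 → Q
  i=21: T-U = 25 → Z
  i=22: Y-K = 14 → O
  i=23: B-B =  0 → A
  i=24: V-G = 15 → P
  i=25: W-W =  0 → A
  i=26: Y-T =  5 → F
  i=27: B-E = 23 → X
  i=28: J-T = 16 → Q
  i=29: C-D = 25 → Z
  i=30: D-P = 14 → O
  shifts repeat with period 8: PAFXQZOA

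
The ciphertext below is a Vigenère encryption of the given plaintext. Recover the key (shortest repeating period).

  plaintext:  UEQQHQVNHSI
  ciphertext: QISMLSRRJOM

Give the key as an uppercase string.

WEC

  i= 0: Q-U = 22 → W
  i= 1: I-E =  4 → E
  i= 2: S-Q =  2 → C
  i= 3: M-Q = 22 → W
  i= 4: L-H =  4 → E
  i= 5: S-Q =  2 → C
  i= 6: R-V = 22 → W
  i= 7: R-N =  4 → E
  i= 8: J-H =  2 → C
  i= 9: O-S = 22 → W
  i=10: M-I =  4 → E
  shifts repeat with period 3: WEC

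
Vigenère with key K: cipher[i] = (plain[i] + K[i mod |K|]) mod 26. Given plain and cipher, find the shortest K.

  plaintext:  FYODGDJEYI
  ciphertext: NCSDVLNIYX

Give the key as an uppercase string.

  i= 0: N-F =  8 → I
  i= 1: C-Y =  4 → E
  i= 2: S-O =  4 → E
  i= 3: D-D =  0 → A
  i= 4: V-G = 15 → P
  i= 5: L-D =  8 → I
  i= 6: N-J =  4 → E
  i= 7: I-E =  4 → E
  i= 8: Y-Y =  0 → A
  i= 9: X-I = 15 → P
  shifts repeat with period 5: IEEAP

IEEAP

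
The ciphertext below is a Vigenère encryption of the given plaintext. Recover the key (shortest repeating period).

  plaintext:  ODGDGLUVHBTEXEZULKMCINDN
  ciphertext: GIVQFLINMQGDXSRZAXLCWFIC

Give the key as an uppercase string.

  i= 0: G-O = 18 → S
  i= 1: I-D =  5 → F
  i= 2: V-G = 15 → P
  i= 3: Q-D = 13 → N
  i= 4: F-G = 25 → Z
  i= 5: L-L =  0 → A
  i= 6: I-U = 14 → O
  i= 7: N-V = 18 → S
  i= 8: M-H =  5 → F
  i= 9: Q-B = 15 → P
  i=10: G-T = 13 → N
  i=11: D-E = 25 → Z
  i=12: X-X =  0 → A
  i=13: S-E = 14 → O
  i=14: R-Z = 18 → S
  i=15: Z-U =  5 → F
  i=16: A-L = 15 → P
  i=17: X-K = 13 → N
  i=18: L-M = 25 → Z
  i=19: C-C =  0 → A
  i=20: W-I = 14 → O
  i=21: F-N = 18 → S
  i=22: I-D =  5 → F
  i=23: C-N = 15 → P
  shifts repeat with period 7: SFPNZAO

SFPNZAO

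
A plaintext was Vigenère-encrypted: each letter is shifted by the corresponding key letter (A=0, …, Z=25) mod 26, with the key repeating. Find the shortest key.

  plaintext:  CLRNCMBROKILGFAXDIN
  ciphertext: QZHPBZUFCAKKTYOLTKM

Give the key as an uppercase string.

  i= 0: Q-C = 14 → O
  i= 1: Z-L = 14 → O
  i= 2: H-R = 16 → Q
  i= 3: P-N =  2 → C
  i= 4: B-C = 25 → Z
  i= 5: Z-M = 13 → N
  i= 6: U-B = 19 → T
  i= 7: F-R = 14 → O
  i= 8: C-O = 14 → O
  i= 9: A-K = 16 → Q
  i=10: K-I =  2 → C
  i=11: K-L = 25 → Z
  i=12: T-G = 13 → N
  i=13: Y-F = 19 → T
  i=14: O-A = 14 → O
  i=15: L-X = 14 → O
  i=16: T-D = 16 → Q
  i=17: K-I =  2 → C
  i=18: M-N = 25 → Z
  shifts repeat with period 7: OOQCZNT

OOQCZNT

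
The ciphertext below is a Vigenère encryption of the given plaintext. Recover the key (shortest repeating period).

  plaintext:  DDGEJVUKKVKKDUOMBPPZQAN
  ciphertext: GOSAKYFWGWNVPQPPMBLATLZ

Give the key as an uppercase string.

  i= 0: G-D =  3 → D
  i= 1: O-D = 11 → L
  i= 2: S-G = 12 → M
  i= 3: A-E = 22 → W
  i= 4: K-J =  1 → B
  i= 5: Y-V =  3 → D
  i= 6: F-U = 11 → L
  i= 7: W-K = 12 → M
  i= 8: G-K = 22 → W
  i= 9: W-V =  1 → B
  i=10: N-K =  3 → D
  i=11: V-K = 11 → L
  i=12: P-D = 12 → M
  i=13: Q-U = 22 → W
  i=14: P-O =  1 → B
  i=15: P-M =  3 → D
  i=16: M-B = 11 → L
  i=17: B-P = 12 → M
  i=18: L-P = 22 → W
  i=19: A-Z =  1 → B
  i=20: T-Q =  3 → D
  i=21: L-A = 11 → L
  i=22: Z-N = 12 → M
  shifts repeat with period 5: DLMWB

DLMWB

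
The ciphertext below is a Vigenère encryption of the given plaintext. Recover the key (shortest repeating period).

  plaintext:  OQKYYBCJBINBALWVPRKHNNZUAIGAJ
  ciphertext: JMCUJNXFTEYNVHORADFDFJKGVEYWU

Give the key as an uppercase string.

  i= 0: J-O = 21 → V
  i= 1: M-Q = 22 → W
  i= 2: C-K = 18 → S
  i= 3: U-Y = 22 → W
  i= 4: J-Y = 11 → L
  i= 5: N-B = 12 → M
  i= 6: X-C = 21 → V
  i= 7: F-J = 22 → W
  i= 8: T-B = 18 → S
  i= 9: E-I = 22 → W
  i=10: Y-N = 11 → L
  i=11: N-B = 12 → M
  i=12: V-A = 21 → V
  i=13: H-L = 22 → W
  i=14: O-W = 18 → S
  i=15: R-V = 22 → W
  i=16: A-P = 11 → L
  i=17: D-R = 12 → M
  i=18: F-K = 21 → V
  i=19: D-H = 22 → W
  i=20: F-N = 18 → S
  i=21: J-N = 22 → W
  i=22: K-Z = 11 → L
  i=23: G-U = 12 → M
  i=24: V-A = 21 → V
  i=25: E-I = 22 → W
  i=26: Y-G = 18 → S
  i=27: W-A = 22 → W
  i=28: U-J = 11 → L
  shifts repeat with period 6: VWSWLM

VWSWLM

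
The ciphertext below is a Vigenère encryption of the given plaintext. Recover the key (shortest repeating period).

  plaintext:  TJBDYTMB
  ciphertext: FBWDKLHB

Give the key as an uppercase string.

  i= 0: F-T = 12 → M
  i= 1: B-J = 18 → S
  i= 2: W-B = 21 → V
  i= 3: D-D =  0 → A
  i= 4: K-Y = 12 → M
  i= 5: L-T = 18 → S
  i= 6: H-M = 21 → V
  i= 7: B-B =  0 → A
  shifts repeat with period 4: MSVA

MSVA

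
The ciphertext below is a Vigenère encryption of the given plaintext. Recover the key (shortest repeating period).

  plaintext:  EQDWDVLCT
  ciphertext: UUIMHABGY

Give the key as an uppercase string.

QEF

  i= 0: U-E = 16 → Q
  i= 1: U-Q =  4 → E
  i= 2: I-D =  5 → F
  i= 3: M-W = 16 → Q
  i= 4: H-D =  4 → E
  i= 5: A-V =  5 → F
  i= 6: B-L = 16 → Q
  i= 7: G-C =  4 → E
  i= 8: Y-T =  5 → F
  shifts repeat with period 3: QEF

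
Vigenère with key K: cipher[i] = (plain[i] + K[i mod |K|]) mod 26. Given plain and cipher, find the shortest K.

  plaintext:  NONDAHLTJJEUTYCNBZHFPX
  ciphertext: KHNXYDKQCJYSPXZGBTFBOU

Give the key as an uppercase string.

XTAUYWZ

  i= 0: K-N = 23 → X
  i= 1: H-O = 19 → T
  i= 2: N-N =  0 → A
  i= 3: X-D = 20 → U
  i= 4: Y-A = 24 → Y
  i= 5: D-H = 22 → W
  i= 6: K-L = 25 → Z
  i= 7: Q-T = 23 → X
  i= 8: C-J = 19 → T
  i= 9: J-J =  0 → A
  i=10: Y-E = 20 → U
  i=11: S-U = 24 → Y
  i=12: P-T = 22 → W
  i=13: X-Y = 25 → Z
  i=14: Z-C = 23 → X
  i=15: G-N = 19 → T
  i=16: B-B =  0 → A
  i=17: T-Z = 20 → U
  i=18: F-H = 24 → Y
  i=19: B-F = 22 → W
  i=20: O-P = 25 → Z
  i=21: U-X = 23 → X
  shifts repeat with period 7: XTAUYWZ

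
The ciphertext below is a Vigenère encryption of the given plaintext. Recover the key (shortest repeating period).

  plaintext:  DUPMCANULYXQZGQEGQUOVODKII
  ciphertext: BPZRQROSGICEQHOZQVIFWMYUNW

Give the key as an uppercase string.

YVKFORB

  i= 0: B-D = 24 → Y
  i= 1: P-U = 21 → V
  i= 2: Z-P = 10 → K
  i= 3: R-M =  5 → F
  i= 4: Q-C = 14 → O
  i= 5: R-A = 17 → R
  i= 6: O-N =  1 → B
  i= 7: S-U = 24 → Y
  i= 8: G-L = 21 → V
  i= 9: I-Y = 10 → K
  i=10: C-X =  5 → F
  i=11: E-Q = 14 → O
  i=12: Q-Z = 17 → R
  i=13: H-G =  1 → B
  i=14: O-Q = 24 → Y
  i=15: Z-E = 21 → V
  i=16: Q-G = 10 → K
  i=17: V-Q =  5 → F
  i=18: I-U = 14 → O
  i=19: F-O = 17 → R
  i=20: W-V =  1 → B
  i=21: M-O = 24 → Y
  i=22: Y-D = 21 → V
  i=23: U-K = 10 → K
  i=24: N-I =  5 → F
  i=25: W-I = 14 → O
  shifts repeat with period 7: YVKFORB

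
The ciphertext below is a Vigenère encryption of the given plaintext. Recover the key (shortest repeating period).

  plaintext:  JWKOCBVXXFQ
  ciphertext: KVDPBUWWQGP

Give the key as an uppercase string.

BZT

  i= 0: K-J =  1 → B
  i= 1: V-W = 25 → Z
  i= 2: D-K = 19 → T
  i= 3: P-O =  1 → B
  i= 4: B-C = 25 → Z
  i= 5: U-B = 19 → T
  i= 6: W-V =  1 → B
  i= 7: W-X = 25 → Z
  i= 8: Q-X = 19 → T
  i= 9: G-F =  1 → B
  i=10: P-Q = 25 → Z
  shifts repeat with period 3: BZT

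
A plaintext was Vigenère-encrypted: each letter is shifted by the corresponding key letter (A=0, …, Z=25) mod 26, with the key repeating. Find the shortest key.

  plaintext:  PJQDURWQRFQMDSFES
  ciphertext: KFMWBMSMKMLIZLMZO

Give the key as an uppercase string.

  i= 0: K-P = 21 → V
  i= 1: F-J = 22 → W
  i= 2: M-Q = 22 → W
  i= 3: W-D = 19 → T
  i= 4: B-U =  7 → H
  i= 5: M-R = 21 → V
  i= 6: S-W = 22 → W
  i= 7: M-Q = 22 → W
  i= 8: K-R = 19 → T
  i= 9: M-F =  7 → H
  i=10: L-Q = 21 → V
  i=11: I-M = 22 → W
  i=12: Z-D = 22 → W
  i=13: L-S = 19 → T
  i=14: M-F =  7 → H
  i=15: Z-E = 21 → V
  i=16: O-S = 22 → W
  shifts repeat with period 5: VWWTH

VWWTH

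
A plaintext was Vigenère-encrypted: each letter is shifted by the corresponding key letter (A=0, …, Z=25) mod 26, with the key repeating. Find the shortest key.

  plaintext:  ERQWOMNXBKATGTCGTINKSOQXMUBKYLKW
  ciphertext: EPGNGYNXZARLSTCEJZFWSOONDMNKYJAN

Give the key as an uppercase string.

AYQRSMA

  i= 0: E-E =  0 → A
  i= 1: P-R = 24 → Y
  i= 2: G-Q = 16 → Q
  i= 3: N-W = 17 → R
  i= 4: G-O = 18 → S
  i= 5: Y-M = 12 → M
  i= 6: N-N =  0 → A
  i= 7: X-X =  0 → A
  i= 8: Z-B = 24 → Y
  i= 9: A-K = 16 → Q
  i=10: R-A = 17 → R
  i=11: L-T = 18 → S
  i=12: S-G = 12 → M
  i=13: T-T =  0 → A
  i=14: C-C =  0 → A
  i=15: E-G = 24 → Y
  i=16: J-T = 16 → Q
  i=17: Z-I = 17 → R
  i=18: F-N = 18 → S
  i=19: W-K = 12 → M
  i=20: S-S =  0 → A
  i=21: O-O =  0 → A
  i=22: O-Q = 24 → Y
  i=23: N-X = 16 → Q
  i=24: D-M = 17 → R
  i=25: M-U = 18 → S
  i=26: N-B = 12 → M
  i=27: K-K =  0 → A
  i=28: Y-Y =  0 → A
  i=29: J-L = 24 → Y
  i=30: A-K = 16 → Q
  i=31: N-W = 17 → R
  shifts repeat with period 7: AYQRSMA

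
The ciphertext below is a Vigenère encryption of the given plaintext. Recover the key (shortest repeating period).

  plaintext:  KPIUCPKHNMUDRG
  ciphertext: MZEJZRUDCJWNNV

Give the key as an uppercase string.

  i= 0: M-K =  2 → C
  i= 1: Z-P = 10 → K
  i= 2: E-I = 22 → W
  i= 3: J-U = 15 → P
  i= 4: Z-C = 23 → X
  i= 5: R-P =  2 → C
  i= 6: U-K = 10 → K
  i= 7: D-H = 22 → W
  i= 8: C-N = 15 → P
  i= 9: J-M = 23 → X
  i=10: W-U =  2 → C
  i=11: N-D = 10 → K
  i=12: N-R = 22 → W
  i=13: V-G = 15 → P
  shifts repeat with period 5: CKWPX

CKWPX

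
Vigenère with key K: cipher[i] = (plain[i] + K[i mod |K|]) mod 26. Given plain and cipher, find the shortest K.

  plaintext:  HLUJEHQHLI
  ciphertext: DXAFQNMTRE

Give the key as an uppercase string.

  i= 0: D-H = 22 → W
  i= 1: X-L = 12 → M
  i= 2: A-U =  6 → G
  i= 3: F-J = 22 → W
  i= 4: Q-E = 12 → M
  i= 5: N-H =  6 → G
  i= 6: M-Q = 22 → W
  i= 7: T-H = 12 → M
  i= 8: R-L =  6 → G
  i= 9: E-I = 22 → W
  shifts repeat with period 3: WMG

WMG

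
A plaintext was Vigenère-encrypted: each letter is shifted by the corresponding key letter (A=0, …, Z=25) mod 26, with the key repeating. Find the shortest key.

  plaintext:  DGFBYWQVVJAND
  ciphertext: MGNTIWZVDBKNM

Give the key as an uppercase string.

  i= 0: M-D =  9 → J
  i= 1: G-G =  0 → A
  i= 2: N-F =  8 → I
  i= 3: T-B = 18 → S
  i= 4: I-Y = 10 → K
  i= 5: W-W =  0 → A
  i= 6: Z-Q =  9 → J
  i= 7: V-V =  0 → A
  i= 8: D-V =  8 → I
  i= 9: B-J = 18 → S
  i=10: K-A = 10 → K
  i=11: N-N =  0 → A
  i=12: M-D =  9 → J
  shifts repeat with period 6: JAISKA

JAISKA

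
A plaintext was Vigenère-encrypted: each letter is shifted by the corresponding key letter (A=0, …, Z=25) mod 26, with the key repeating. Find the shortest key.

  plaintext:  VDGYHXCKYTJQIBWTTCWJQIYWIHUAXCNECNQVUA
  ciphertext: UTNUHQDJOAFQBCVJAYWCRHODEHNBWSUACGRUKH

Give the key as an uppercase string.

  i= 0: U-V = 25 → Z
  i= 1: T-D = 16 → Q
  i= 2: N-G =  7 → H
  i= 3: U-Y = 22 → W
  i= 4: H-H =  0 → A
  i= 5: Q-X = 19 → T
  i= 6: D-C =  1 → B
  i= 7: J-K = 25 → Z
  i= 8: O-Y = 16 → Q
  i= 9: A-T =  7 → H
  i=10: F-J = 22 → W
  i=11: Q-Q =  0 → A
  i=12: B-I = 19 → T
  i=13: C-B =  1 → B
  i=14: V-W = 25 → Z
  i=15: J-T = 16 → Q
  i=16: A-T =  7 → H
  i=17: Y-C = 22 → W
  i=18: W-W =  0 → A
  i=19: C-J = 19 → T
  i=20: R-Q =  1 → B
  i=21: H-I = 25 → Z
  i=22: O-Y = 16 → Q
  i=23: D-W =  7 → H
  i=24: E-I = 22 → W
  i=25: H-H =  0 → A
  i=26: N-U = 19 → T
  i=27: B-A =  1 → B
  i=28: W-X = 25 → Z
  i=29: S-C = 16 → Q
  i=30: U-N =  7 → H
  i=31: A-E = 22 → W
  i=32: C-C =  0 → A
  i=33: G-N = 19 → T
  i=34: R-Q =  1 → B
  i=35: U-V = 25 → Z
  i=36: K-U = 16 → Q
  i=37: H-A =  7 → H
  shifts repeat with period 7: ZQHWATB

ZQHWATB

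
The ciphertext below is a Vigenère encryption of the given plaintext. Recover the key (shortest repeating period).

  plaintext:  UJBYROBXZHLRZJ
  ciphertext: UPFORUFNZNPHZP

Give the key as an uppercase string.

  i= 0: U-U =  0 → A
  i= 1: P-J =  6 → G
  i= 2: F-B =  4 → E
  i= 3: O-Y = 16 → Q
  i= 4: R-R =  0 → A
  i= 5: U-O =  6 → G
  i= 6: F-B =  4 → E
  i= 7: N-X = 16 → Q
  i= 8: Z-Z =  0 → A
  i= 9: N-H =  6 → G
  i=10: P-L =  4 → E
  i=11: H-R = 16 → Q
  i=12: Z-Z =  0 → A
  i=13: P-J =  6 → G
  shifts repeat with period 4: AGEQ

AGEQ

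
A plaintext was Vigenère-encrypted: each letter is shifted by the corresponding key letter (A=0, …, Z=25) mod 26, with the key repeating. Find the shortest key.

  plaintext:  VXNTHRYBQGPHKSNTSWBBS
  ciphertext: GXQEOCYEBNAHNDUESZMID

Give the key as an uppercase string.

LADLH

  i= 0: G-V = 11 → L
  i= 1: X-X =  0 → A
  i= 2: Q-N =  3 → D
  i= 3: E-T = 11 → L
  i= 4: O-H =  7 → H
  i= 5: C-R = 11 → L
  i= 6: Y-Y =  0 → A
  i= 7: E-B =  3 → D
  i= 8: B-Q = 11 → L
  i= 9: N-G =  7 → H
  i=10: A-P = 11 → L
  i=11: H-H =  0 → A
  i=12: N-K =  3 → D
  i=13: D-S = 11 → L
  i=14: U-N =  7 → H
  i=15: E-T = 11 → L
  i=16: S-S =  0 → A
  i=17: Z-W =  3 → D
  i=18: M-B = 11 → L
  i=19: I-B =  7 → H
  i=20: D-S = 11 → L
  shifts repeat with period 5: LADLH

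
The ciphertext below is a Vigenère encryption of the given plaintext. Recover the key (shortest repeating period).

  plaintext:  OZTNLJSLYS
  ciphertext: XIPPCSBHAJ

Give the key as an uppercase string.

  i= 0: X-O =  9 → J
  i= 1: I-Z =  9 → J
  i= 2: P-T = 22 → W
  i= 3: P-N =  2 → C
  i= 4: C-L = 17 → R
  i= 5: S-J =  9 → J
  i= 6: B-S =  9 → J
  i= 7: H-L = 22 → W
  i= 8: A-Y =  2 → C
  i= 9: J-S = 17 → R
  shifts repeat with period 5: JJWCR

JJWCR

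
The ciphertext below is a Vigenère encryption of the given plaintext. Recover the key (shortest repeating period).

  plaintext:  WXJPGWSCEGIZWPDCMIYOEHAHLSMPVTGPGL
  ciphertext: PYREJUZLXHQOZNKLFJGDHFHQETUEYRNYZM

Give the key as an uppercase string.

  i= 0: P-W = 19 → T
  i= 1: Y-X =  1 → B
  i= 2: R-J =  8 → I
  i= 3: E-P = 15 → P
  i= 4: J-G =  3 → D
  i= 5: U-W = 24 → Y
  i= 6: Z-S =  7 → H
  i= 7: L-C =  9 → J
  i= 8: X-E = 19 → T
  i= 9: H-G =  1 → B
  i=10: Q-I =  8 → I
  i=11: O-Z = 15 → P
  i=12: Z-W =  3 → D
  i=13: N-P = 24 → Y
  i=14: K-D =  7 → H
  i=15: L-C =  9 → J
  i=16: F-M = 19 → T
  i=17: J-I =  1 → B
  i=18: G-Y =  8 → I
  i=19: D-O = 15 → P
  i=20: H-E =  3 → D
  i=21: F-H = 24 → Y
  i=22: H-A =  7 → H
  i=23: Q-H =  9 → J
  i=24: E-L = 19 → T
  i=25: T-S =  1 → B
  i=26: U-M =  8 → I
  i=27: E-P = 15 → P
  i=28: Y-V =  3 → D
  i=29: R-T = 24 → Y
  i=30: N-G =  7 → H
  i=31: Y-P =  9 → J
  i=32: Z-G = 19 → T
  i=33: M-L =  1 → B
  shifts repeat with period 8: TBIPDYHJ

TBIPDYHJ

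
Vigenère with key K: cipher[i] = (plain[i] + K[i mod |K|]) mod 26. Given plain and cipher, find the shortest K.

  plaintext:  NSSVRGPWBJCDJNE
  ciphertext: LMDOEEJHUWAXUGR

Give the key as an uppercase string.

YULTN

  i= 0: L-N = 24 → Y
  i= 1: M-S = 20 → U
  i= 2: D-S = 11 → L
  i= 3: O-V = 19 → T
  i= 4: E-R = 13 → N
  i= 5: E-G = 24 → Y
  i= 6: J-P = 20 → U
  i= 7: H-W = 11 → L
  i= 8: U-B = 19 → T
  i= 9: W-J = 13 → N
  i=10: A-C = 24 → Y
  i=11: X-D = 20 → U
  i=12: U-J = 11 → L
  i=13: G-N = 19 → T
  i=14: R-E = 13 → N
  shifts repeat with period 5: YULTN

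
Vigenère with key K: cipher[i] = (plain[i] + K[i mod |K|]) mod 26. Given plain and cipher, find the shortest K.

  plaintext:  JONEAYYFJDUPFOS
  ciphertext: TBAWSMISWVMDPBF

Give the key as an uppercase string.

  i= 0: T-J = 10 → K
  i= 1: B-O = 13 → N
  i= 2: A-N = 13 → N
  i= 3: W-E = 18 → S
  i= 4: S-A = 18 → S
  i= 5: M-Y = 14 → O
  i= 6: I-Y = 10 → K
  i= 7: S-F = 13 → N
  i= 8: W-J = 13 → N
  i= 9: V-D = 18 → S
  i=10: M-U = 18 → S
  i=11: D-P = 14 → O
  i=12: P-F = 10 → K
  i=13: B-O = 13 → N
  i=14: F-S = 13 → N
  shifts repeat with period 6: KNNSSO

KNNSSO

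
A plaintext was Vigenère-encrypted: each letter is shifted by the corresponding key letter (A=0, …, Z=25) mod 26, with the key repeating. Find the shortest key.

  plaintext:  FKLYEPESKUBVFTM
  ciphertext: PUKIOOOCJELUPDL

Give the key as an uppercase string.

  i= 0: P-F = 10 → K
  i= 1: U-K = 10 → K
  i= 2: K-L = 25 → Z
  i= 3: I-Y = 10 → K
  i= 4: O-E = 10 → K
  i= 5: O-P = 25 → Z
  i= 6: O-E = 10 → K
  i= 7: C-S = 10 → K
  i= 8: J-K = 25 → Z
  i= 9: E-U = 10 → K
  i=10: L-B = 10 → K
  i=11: U-V = 25 → Z
  i=12: P-F = 10 → K
  i=13: D-T = 10 → K
  i=14: L-M = 25 → Z
  shifts repeat with period 3: KKZ

KKZ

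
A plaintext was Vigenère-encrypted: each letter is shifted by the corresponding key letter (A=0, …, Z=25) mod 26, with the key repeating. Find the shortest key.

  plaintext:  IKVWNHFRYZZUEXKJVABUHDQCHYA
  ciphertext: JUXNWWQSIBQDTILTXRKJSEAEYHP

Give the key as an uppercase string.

  i= 0: J-I =  1 → B
  i= 1: U-K = 10 → K
  i= 2: X-V =  2 → C
  i= 3: N-W = 17 → R
  i= 4: W-N =  9 → J
  i= 5: W-H = 15 → P
  i= 6: Q-F = 11 → L
  i= 7: S-R =  1 → B
  i= 8: I-Y = 10 → K
  i= 9: B-Z =  2 → C
  i=10: Q-Z = 17 → R
  i=11: D-U =  9 → J
  i=12: T-E = 15 → P
  i=13: I-X = 11 → L
  i=14: L-K =  1 → B
  i=15: T-J = 10 → K
  i=16: X-V =  2 → C
  i=17: R-A = 17 → R
  i=18: K-B =  9 → J
  i=19: J-U = 15 → P
  i=20: S-H = 11 → L
  i=21: E-D =  1 → B
  i=22: A-Q = 10 → K
  i=23: E-C =  2 → C
  i=24: Y-H = 17 → R
  i=25: H-Y =  9 → J
  i=26: P-A = 15 → P
  shifts repeat with period 7: BKCRJPL

BKCRJPL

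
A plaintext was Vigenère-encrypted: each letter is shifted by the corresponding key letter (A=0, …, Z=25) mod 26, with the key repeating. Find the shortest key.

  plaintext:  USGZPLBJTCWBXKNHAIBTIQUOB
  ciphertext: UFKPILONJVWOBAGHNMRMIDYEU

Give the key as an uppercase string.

ANEQT

  i= 0: U-U =  0 → A
  i= 1: F-S = 13 → N
  i= 2: K-G =  4 → E
  i= 3: P-Z = 16 → Q
  i= 4: I-P = 19 → T
  i= 5: L-L =  0 → A
  i= 6: O-B = 13 → N
  i= 7: N-J =  4 → E
  i= 8: J-T = 16 → Q
  i= 9: V-C = 19 → T
  i=10: W-W =  0 → A
  i=11: O-B = 13 → N
  i=12: B-X =  4 → E
  i=13: A-K = 16 → Q
  i=14: G-N = 19 → T
  i=15: H-H =  0 → A
  i=16: N-A = 13 → N
  i=17: M-I =  4 → E
  i=18: R-B = 16 → Q
  i=19: M-T = 19 → T
  i=20: I-I =  0 → A
  i=21: D-Q = 13 → N
  i=22: Y-U =  4 → E
  i=23: E-O = 16 → Q
  i=24: U-B = 19 → T
  shifts repeat with period 5: ANEQT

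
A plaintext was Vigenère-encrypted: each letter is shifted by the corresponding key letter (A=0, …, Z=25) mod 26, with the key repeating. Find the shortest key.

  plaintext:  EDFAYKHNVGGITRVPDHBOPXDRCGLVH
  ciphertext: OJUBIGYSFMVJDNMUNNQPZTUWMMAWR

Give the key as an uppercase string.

KGPBKWRF

  i= 0: O-E = 10 → K
  i= 1: J-D =  6 → G
  i= 2: U-F = 15 → P
  i= 3: B-A =  1 → B
  i= 4: I-Y = 10 → K
  i= 5: G-K = 22 → W
  i= 6: Y-H = 17 → R
  i= 7: S-N =  5 → F
  i= 8: F-V = 10 → K
  i= 9: M-G =  6 → G
  i=10: V-G = 15 → P
  i=11: J-I =  1 → B
  i=12: D-T = 10 → K
  i=13: N-R = 22 → W
  i=14: M-V = 17 → R
  i=15: U-P =  5 → F
  i=16: N-D = 10 → K
  i=17: N-H =  6 → G
  i=18: Q-B = 15 → P
  i=19: P-O =  1 → B
  i=20: Z-P = 10 → K
  i=21: T-X = 22 → W
  i=22: U-D = 17 → R
  i=23: W-R =  5 → F
  i=24: M-C = 10 → K
  i=25: M-G =  6 → G
  i=26: A-L = 15 → P
  i=27: W-V =  1 → B
  i=28: R-H = 10 → K
  shifts repeat with period 8: KGPBKWRF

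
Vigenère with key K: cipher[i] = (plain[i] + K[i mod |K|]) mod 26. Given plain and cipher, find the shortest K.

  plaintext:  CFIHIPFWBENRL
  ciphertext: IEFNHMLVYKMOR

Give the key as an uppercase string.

  i= 0: I-C =  6 → G
  i= 1: E-F = 25 → Z
  i= 2: F-I = 23 → X
  i= 3: N-H =  6 → G
  i= 4: H-I = 25 → Z
  i= 5: M-P = 23 → X
  i= 6: L-F =  6 → G
  i= 7: V-W = 25 → Z
  i= 8: Y-B = 23 → X
  i= 9: K-E =  6 → G
  i=10: M-N = 25 → Z
  i=11: O-R = 23 → X
  i=12: R-L =  6 → G
  shifts repeat with period 3: GZX

GZX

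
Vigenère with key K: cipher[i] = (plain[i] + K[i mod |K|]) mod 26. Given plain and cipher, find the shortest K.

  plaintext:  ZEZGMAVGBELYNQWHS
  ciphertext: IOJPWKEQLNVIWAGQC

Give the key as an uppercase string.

JKK

  i= 0: I-Z =  9 → J
  i= 1: O-E = 10 → K
  i= 2: J-Z = 10 → K
  i= 3: P-G =  9 → J
  i= 4: W-M = 10 → K
  i= 5: K-A = 10 → K
  i= 6: E-V =  9 → J
  i= 7: Q-G = 10 → K
  i= 8: L-B = 10 → K
  i= 9: N-E =  9 → J
  i=10: V-L = 10 → K
  i=11: I-Y = 10 → K
  i=12: W-N =  9 → J
  i=13: A-Q = 10 → K
  i=14: G-W = 10 → K
  i=15: Q-H =  9 → J
  i=16: C-S = 10 → K
  shifts repeat with period 3: JKK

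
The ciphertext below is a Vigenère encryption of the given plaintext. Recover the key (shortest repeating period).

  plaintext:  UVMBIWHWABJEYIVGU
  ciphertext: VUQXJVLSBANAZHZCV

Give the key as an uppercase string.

BZEW

  i= 0: V-U =  1 → B
  i= 1: U-V = 25 → Z
  i= 2: Q-M =  4 → E
  i= 3: X-B = 22 → W
  i= 4: J-I =  1 → B
  i= 5: V-W = 25 → Z
  i= 6: L-H =  4 → E
  i= 7: S-W = 22 → W
  i= 8: B-A =  1 → B
  i= 9: A-B = 25 → Z
  i=10: N-J =  4 → E
  i=11: A-E = 22 → W
  i=12: Z-Y =  1 → B
  i=13: H-I = 25 → Z
  i=14: Z-V =  4 → E
  i=15: C-G = 22 → W
  i=16: V-U =  1 → B
  shifts repeat with period 4: BZEW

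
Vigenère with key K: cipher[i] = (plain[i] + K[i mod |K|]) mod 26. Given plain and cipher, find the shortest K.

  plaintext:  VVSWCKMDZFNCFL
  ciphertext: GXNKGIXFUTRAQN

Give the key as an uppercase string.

LCVOEY

  i= 0: G-V = 11 → L
  i= 1: X-V =  2 → C
  i= 2: N-S = 21 → V
  i= 3: K-W = 14 → O
  i= 4: G-C =  4 → E
  i= 5: I-K = 24 → Y
  i= 6: X-M = 11 → L
  i= 7: F-D =  2 → C
  i= 8: U-Z = 21 → V
  i= 9: T-F = 14 → O
  i=10: R-N =  4 → E
  i=11: A-C = 24 → Y
  i=12: Q-F = 11 → L
  i=13: N-L =  2 → C
  shifts repeat with period 6: LCVOEY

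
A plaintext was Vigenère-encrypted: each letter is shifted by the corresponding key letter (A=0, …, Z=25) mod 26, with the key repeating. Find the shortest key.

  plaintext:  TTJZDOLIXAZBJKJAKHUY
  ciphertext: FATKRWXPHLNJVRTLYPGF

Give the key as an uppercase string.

MHKLOI

  i= 0: F-T = 12 → M
  i= 1: A-T =  7 → H
  i= 2: T-J = 10 → K
  i= 3: K-Z = 11 → L
  i= 4: R-D = 14 → O
  i= 5: W-O =  8 → I
  i= 6: X-L = 12 → M
  i= 7: P-I =  7 → H
  i= 8: H-X = 10 → K
  i= 9: L-A = 11 → L
  i=10: N-Z = 14 → O
  i=11: J-B =  8 → I
  i=12: V-J = 12 → M
  i=13: R-K =  7 → H
  i=14: T-J = 10 → K
  i=15: L-A = 11 → L
  i=16: Y-K = 14 → O
  i=17: P-H =  8 → I
  i=18: G-U = 12 → M
  i=19: F-Y =  7 → H
  shifts repeat with period 6: MHKLOI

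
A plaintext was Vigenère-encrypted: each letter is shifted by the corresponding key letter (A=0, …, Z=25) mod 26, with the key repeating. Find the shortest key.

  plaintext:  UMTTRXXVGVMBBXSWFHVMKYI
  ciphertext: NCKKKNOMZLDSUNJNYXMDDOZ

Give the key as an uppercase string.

  i= 0: N-U = 19 → T
  i= 1: C-M = 16 → Q
  i= 2: K-T = 17 → R
  i= 3: K-T = 17 → R
  i= 4: K-R = 19 → T
  i= 5: N-X = 16 → Q
  i= 6: O-X = 17 → R
  i= 7: M-V = 17 → R
  i= 8: Z-G = 19 → T
  i= 9: L-V = 16 → Q
  i=10: D-M = 17 → R
  i=11: S-B = 17 → R
  i=12: U-B = 19 → T
  i=13: N-X = 16 → Q
  i=14: J-S = 17 → R
  i=15: N-W = 17 → R
  i=16: Y-F = 19 → T
  i=17: X-H = 16 → Q
  i=18: M-V = 17 → R
  i=19: D-M = 17 → R
  i=20: D-K = 19 → T
  i=21: O-Y = 16 → Q
  i=22: Z-I = 17 → R
  shifts repeat with period 4: TQRR

TQRR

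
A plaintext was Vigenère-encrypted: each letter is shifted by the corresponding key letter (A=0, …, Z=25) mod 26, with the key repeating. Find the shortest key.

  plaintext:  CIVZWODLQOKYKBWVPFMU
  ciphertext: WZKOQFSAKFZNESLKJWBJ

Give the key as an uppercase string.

  i= 0: W-C = 20 → U
  i= 1: Z-I = 17 → R
  i= 2: K-V = 15 → P
  i= 3: O-Z = 15 → P
  i= 4: Q-W = 20 → U
  i= 5: F-O = 17 → R
  i= 6: S-D = 15 → P
  i= 7: A-L = 15 → P
  i= 8: K-Q = 20 → U
  i= 9: F-O = 17 → R
  i=10: Z-K = 15 → P
  i=11: N-Y = 15 → P
  i=12: E-K = 20 → U
  i=13: S-B = 17 → R
  i=14: L-W = 15 → P
  i=15: K-V = 15 → P
  i=16: J-P = 20 → U
  i=17: W-F = 17 → R
  i=18: B-M = 15 → P
  i=19: J-U = 15 → P
  shifts repeat with period 4: URPP

URPP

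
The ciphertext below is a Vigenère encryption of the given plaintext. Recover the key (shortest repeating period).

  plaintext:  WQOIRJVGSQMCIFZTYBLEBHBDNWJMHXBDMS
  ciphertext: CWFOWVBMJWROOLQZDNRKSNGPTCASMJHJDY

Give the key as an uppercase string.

  i= 0: C-W =  6 → G
  i= 1: W-Q =  6 → G
  i= 2: F-O = 17 → R
  i= 3: O-I =  6 → G
  i= 4: W-R =  5 → F
  i= 5: V-J = 12 → M
  i= 6: B-V =  6 → G
  i= 7: M-G =  6 → G
  i= 8: J-S = 17 → R
  i= 9: W-Q =  6 → G
  i=10: R-M =  5 → F
  i=11: O-C = 12 → M
  i=12: O-I =  6 → G
  i=13: L-F =  6 → G
  i=14: Q-Z = 17 → R
  i=15: Z-T =  6 → G
  i=16: D-Y =  5 → F
  i=17: N-B = 12 → M
  i=18: R-L =  6 → G
  i=19: K-E =  6 → G
  i=20: S-B = 17 → R
  i=21: N-H =  6 → G
  i=22: G-B =  5 → F
  i=23: P-D = 12 → M
  i=24: T-N =  6 → G
  i=25: C-W =  6 → G
  i=26: A-J = 17 → R
  i=27: S-M =  6 → G
  i=28: M-H =  5 → F
  i=29: J-X = 12 → M
  i=30: H-B =  6 → G
  i=31: J-D =  6 → G
  i=32: D-M = 17 → R
  i=33: Y-S =  6 → G
  shifts repeat with period 6: GGRGFM

GGRGFM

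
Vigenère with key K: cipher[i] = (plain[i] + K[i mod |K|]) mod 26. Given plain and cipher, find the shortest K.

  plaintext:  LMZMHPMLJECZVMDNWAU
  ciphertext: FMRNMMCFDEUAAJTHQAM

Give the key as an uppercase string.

  i= 0: F-L = 20 → U
  i= 1: M-M =  0 → A
  i= 2: R-Z = 18 → S
  i= 3: N-M =  1 → B
  i= 4: M-H =  5 → F
  i= 5: M-P = 23 → X
  i= 6: C-M = 16 → Q
  i= 7: F-L = 20 → U
  i= 8: D-J = 20 → U
  i= 9: E-E =  0 → A
  i=10: U-C = 18 → S
  i=11: A-Z =  1 → B
  i=12: A-V =  5 → F
  i=13: J-M = 23 → X
  i=14: T-D = 16 → Q
  i=15: H-N = 20 → U
  i=16: Q-W = 20 → U
  i=17: A-A =  0 → A
  i=18: M-U = 18 → S
  shifts repeat with period 8: UASBFXQU

UASBFXQU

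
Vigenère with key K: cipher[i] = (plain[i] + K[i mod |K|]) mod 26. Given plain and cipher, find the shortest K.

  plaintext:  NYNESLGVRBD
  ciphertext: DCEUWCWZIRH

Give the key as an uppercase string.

  i= 0: D-N = 16 → Q
  i= 1: C-Y =  4 → E
  i= 2: E-N = 17 → R
  i= 3: U-E = 16 → Q
  i= 4: W-S =  4 → E
  i= 5: C-L = 17 → R
  i= 6: W-G = 16 → Q
  i= 7: Z-V =  4 → E
  i= 8: I-R = 17 → R
  i= 9: R-B = 16 → Q
  i=10: H-D =  4 → E
  shifts repeat with period 3: QER

QER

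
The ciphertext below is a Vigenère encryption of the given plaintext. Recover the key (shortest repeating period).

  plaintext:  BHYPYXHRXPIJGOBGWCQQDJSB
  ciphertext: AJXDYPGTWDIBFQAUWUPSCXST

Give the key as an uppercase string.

ZCZOAS

  i= 0: A-B = 25 → Z
  i= 1: J-H =  2 → C
  i= 2: X-Y = 25 → Z
  i= 3: D-P = 14 → O
  i= 4: Y-Y =  0 → A
  i= 5: P-X = 18 → S
  i= 6: G-H = 25 → Z
  i= 7: T-R =  2 → C
  i= 8: W-X = 25 → Z
  i= 9: D-P = 14 → O
  i=10: I-I =  0 → A
  i=11: B-J = 18 → S
  i=12: F-G = 25 → Z
  i=13: Q-O =  2 → C
  i=14: A-B = 25 → Z
  i=15: U-G = 14 → O
  i=16: W-W =  0 → A
  i=17: U-C = 18 → S
  i=18: P-Q = 25 → Z
  i=19: S-Q =  2 → C
  i=20: C-D = 25 → Z
  i=21: X-J = 14 → O
  i=22: S-S =  0 → A
  i=23: T-B = 18 → S
  shifts repeat with period 6: ZCZOAS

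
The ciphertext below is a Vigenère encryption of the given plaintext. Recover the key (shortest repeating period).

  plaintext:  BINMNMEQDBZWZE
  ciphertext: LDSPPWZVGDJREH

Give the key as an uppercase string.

  i= 0: L-B = 10 → K
  i= 1: D-I = 21 → V
  i= 2: S-N =  5 → F
  i= 3: P-M =  3 → D
  i= 4: P-N =  2 → C
  i= 5: W-M = 10 → K
  i= 6: Z-E = 21 → V
  i= 7: V-Q =  5 → F
  i= 8: G-D =  3 → D
  i= 9: D-B =  2 → C
  i=10: J-Z = 10 → K
  i=11: R-W = 21 → V
  i=12: E-Z =  5 → F
  i=13: H-E =  3 → D
  shifts repeat with period 5: KVFDC

KVFDC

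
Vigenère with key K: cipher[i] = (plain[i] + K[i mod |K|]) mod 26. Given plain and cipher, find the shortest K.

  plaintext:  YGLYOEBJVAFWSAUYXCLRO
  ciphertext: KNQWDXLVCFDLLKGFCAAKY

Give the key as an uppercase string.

MHFYPTK

  i= 0: K-Y = 12 → M
  i= 1: N-G =  7 → H
  i= 2: Q-L =  5 → F
  i= 3: W-Y = 24 → Y
  i= 4: D-O = 15 → P
  i= 5: X-E = 19 → T
  i= 6: L-B = 10 → K
  i= 7: V-J = 12 → M
  i= 8: C-V =  7 → H
  i= 9: F-A =  5 → F
  i=10: D-F = 24 → Y
  i=11: L-W = 15 → P
  i=12: L-S = 19 → T
  i=13: K-A = 10 → K
  i=14: G-U = 12 → M
  i=15: F-Y =  7 → H
  i=16: C-X =  5 → F
  i=17: A-C = 24 → Y
  i=18: A-L = 15 → P
  i=19: K-R = 19 → T
  i=20: Y-O = 10 → K
  shifts repeat with period 7: MHFYPTK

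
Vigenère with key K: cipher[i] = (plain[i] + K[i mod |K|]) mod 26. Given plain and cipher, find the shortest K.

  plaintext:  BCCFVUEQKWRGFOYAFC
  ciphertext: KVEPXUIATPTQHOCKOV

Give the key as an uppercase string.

JTCKCAEK

  i= 0: K-B =  9 → J
  i= 1: V-C = 19 → T
  i= 2: E-C =  2 → C
  i= 3: P-F = 10 → K
  i= 4: X-V =  2 → C
  i= 5: U-U =  0 → A
  i= 6: I-E =  4 → E
  i= 7: A-Q = 10 → K
  i= 8: T-K =  9 → J
  i= 9: P-W = 19 → T
  i=10: T-R =  2 → C
  i=11: Q-G = 10 → K
  i=12: H-F =  2 → C
  i=13: O-O =  0 → A
  i=14: C-Y =  4 → E
  i=15: K-A = 10 → K
  i=16: O-F =  9 → J
  i=17: V-C = 19 → T
  shifts repeat with period 8: JTCKCAEK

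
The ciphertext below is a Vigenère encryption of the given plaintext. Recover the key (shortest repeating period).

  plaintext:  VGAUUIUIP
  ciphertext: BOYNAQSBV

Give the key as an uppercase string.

GIYT

  i= 0: B-V =  6 → G
  i= 1: O-G =  8 → I
  i= 2: Y-A = 24 → Y
  i= 3: N-U = 19 → T
  i= 4: A-U =  6 → G
  i= 5: Q-I =  8 → I
  i= 6: S-U = 24 → Y
  i= 7: B-I = 19 → T
  i= 8: V-P =  6 → G
  shifts repeat with period 4: GIYT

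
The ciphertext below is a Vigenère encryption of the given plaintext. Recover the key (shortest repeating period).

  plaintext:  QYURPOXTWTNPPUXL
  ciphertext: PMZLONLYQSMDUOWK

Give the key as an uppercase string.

  i= 0: P-Q = 25 → Z
  i= 1: M-Y = 14 → O
  i= 2: Z-U =  5 → F
  i= 3: L-R = 20 → U
  i= 4: O-P = 25 → Z
  i= 5: N-O = 25 → Z
  i= 6: L-X = 14 → O
  i= 7: Y-T =  5 → F
  i= 8: Q-W = 20 → U
  i= 9: S-T = 25 → Z
  i=10: M-N = 25 → Z
  i=11: D-P = 14 → O
  i=12: U-P =  5 → F
  i=13: O-U = 20 → U
  i=14: W-X = 25 → Z
  i=15: K-L = 25 → Z
  shifts repeat with period 5: ZOFUZ

ZOFUZ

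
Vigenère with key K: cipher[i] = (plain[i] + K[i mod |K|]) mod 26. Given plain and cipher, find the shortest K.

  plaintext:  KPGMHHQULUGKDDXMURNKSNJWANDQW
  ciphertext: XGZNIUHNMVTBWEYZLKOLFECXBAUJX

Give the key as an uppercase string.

  i= 0: X-K = 13 → N
  i= 1: G-P = 17 → R
  i= 2: Z-G = 19 → T
  i= 3: N-M =  1 → B
  i= 4: I-H =  1 → B
  i= 5: U-H = 13 → N
  i= 6: H-Q = 17 → R
  i= 7: N-U = 19 → T
  i= 8: M-L =  1 → B
  i= 9: V-U =  1 → B
  i=10: T-G = 13 → N
  i=11: B-K = 17 → R
  i=12: W-D = 19 → T
  i=13: E-D =  1 → B
  i=14: Y-X =  1 → B
  i=15: Z-M = 13 → N
  i=16: L-U = 17 → R
  i=17: K-R = 19 → T
  i=18: O-N =  1 → B
  i=19: L-K =  1 → B
  i=20: F-S = 13 → N
  i=21: E-N = 17 → R
  i=22: C-J = 19 → T
  i=23: X-W =  1 → B
  i=24: B-A =  1 → B
  i=25: A-N = 13 → N
  i=26: U-D = 17 → R
  i=27: J-Q = 19 → T
  i=28: X-W =  1 → B
  shifts repeat with period 5: NRTBB

NRTBB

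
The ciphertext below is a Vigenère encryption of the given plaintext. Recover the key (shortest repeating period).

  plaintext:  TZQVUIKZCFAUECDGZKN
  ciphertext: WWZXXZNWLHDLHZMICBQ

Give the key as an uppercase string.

DXJCDR

  i= 0: W-T =  3 → D
  i= 1: W-Z = 23 → X
  i= 2: Z-Q =  9 → J
  i= 3: X-V =  2 → C
  i= 4: X-U =  3 → D
  i= 5: Z-I = 17 → R
  i= 6: N-K =  3 → D
  i= 7: W-Z = 23 → X
  i= 8: L-C =  9 → J
  i= 9: H-F =  2 → C
  i=10: D-A =  3 → D
  i=11: L-U = 17 → R
  i=12: H-E =  3 → D
  i=13: Z-C = 23 → X
  i=14: M-D =  9 → J
  i=15: I-G =  2 → C
  i=16: C-Z =  3 → D
  i=17: B-K = 17 → R
  i=18: Q-N =  3 → D
  shifts repeat with period 6: DXJCDR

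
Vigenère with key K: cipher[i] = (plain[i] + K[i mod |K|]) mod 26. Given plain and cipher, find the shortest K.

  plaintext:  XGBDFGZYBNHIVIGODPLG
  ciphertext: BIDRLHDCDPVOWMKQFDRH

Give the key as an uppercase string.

  i= 0: B-X =  4 → E
  i= 1: I-G =  2 → C
  i= 2: D-B =  2 → C
  i= 3: R-D = 14 → O
  i= 4: L-F =  6 → G
  i= 5: H-G =  1 → B
  i= 6: D-Z =  4 → E
  i= 7: C-Y =  4 → E
  i= 8: D-B =  2 → C
  i= 9: P-N =  2 → C
  i=10: V-H = 14 → O
  i=11: O-I =  6 → G
  i=12: W-V =  1 → B
  i=13: M-I =  4 → E
  i=14: K-G =  4 → E
  i=15: Q-O =  2 → C
  i=16: F-D =  2 → C
  i=17: D-P = 14 → O
  i=18: R-L =  6 → G
  i=19: H-G =  1 → B
  shifts repeat with period 7: ECCOGBE

ECCOGBE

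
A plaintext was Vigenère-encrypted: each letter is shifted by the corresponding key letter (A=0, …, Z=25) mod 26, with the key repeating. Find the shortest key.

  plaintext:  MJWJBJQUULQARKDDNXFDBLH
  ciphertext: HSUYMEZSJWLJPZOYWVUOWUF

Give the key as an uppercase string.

  i= 0: H-M = 21 → V
  i= 1: S-J =  9 → J
  i= 2: U-W = 24 → Y
  i= 3: Y-J = 15 → P
  i= 4: M-B = 11 → L
  i= 5: E-J = 21 → V
  i= 6: Z-Q =  9 → J
  i= 7: S-U = 24 → Y
  i= 8: J-U = 15 → P
  i= 9: W-L = 11 → L
  i=10: L-Q = 21 → V
  i=11: J-A =  9 → J
  i=12: P-R = 24 → Y
  i=13: Z-K = 15 → P
  i=14: O-D = 11 → L
  i=15: Y-D = 21 → V
  i=16: W-N =  9 → J
  i=17: V-X = 24 → Y
  i=18: U-F = 15 → P
  i=19: O-D = 11 → L
  i=20: W-B = 21 → V
  i=21: U-L =  9 → J
  i=22: F-H = 24 → Y
  shifts repeat with period 5: VJYPL

VJYPL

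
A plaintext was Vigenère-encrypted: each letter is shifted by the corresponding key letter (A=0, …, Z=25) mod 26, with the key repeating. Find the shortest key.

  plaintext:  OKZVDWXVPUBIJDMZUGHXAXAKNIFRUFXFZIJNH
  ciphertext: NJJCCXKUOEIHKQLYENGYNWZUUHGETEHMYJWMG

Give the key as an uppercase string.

ZZKHZBN

  i= 0: N-O = 25 → Z
  i= 1: J-K = 25 → Z
  i= 2: J-Z = 10 → K
  i= 3: C-V =  7 → H
  i= 4: C-D = 25 → Z
  i= 5: X-W =  1 → B
  i= 6: K-X = 13 → N
  i= 7: U-V = 25 → Z
  i= 8: O-P = 25 → Z
  i= 9: E-U = 10 → K
  i=10: I-B =  7 → H
  i=11: H-I = 25 → Z
  i=12: K-J =  1 → B
  i=13: Q-D = 13 → N
  i=14: L-M = 25 → Z
  i=15: Y-Z = 25 → Z
  i=16: E-U = 10 → K
  i=17: N-G =  7 → H
  i=18: G-H = 25 → Z
  i=19: Y-X =  1 → B
  i=20: N-A = 13 → N
  i=21: W-X = 25 → Z
  i=22: Z-A = 25 → Z
  i=23: U-K = 10 → K
  i=24: U-N =  7 → H
  i=25: H-I = 25 → Z
  i=26: G-F =  1 → B
  i=27: E-R = 13 → N
  i=28: T-U = 25 → Z
  i=29: E-F = 25 → Z
  i=30: H-X = 10 → K
  i=31: M-F =  7 → H
  i=32: Y-Z = 25 → Z
  i=33: J-I =  1 → B
  i=34: W-J = 13 → N
  i=35: M-N = 25 → Z
  i=36: G-H = 25 → Z
  shifts repeat with period 7: ZZKHZBN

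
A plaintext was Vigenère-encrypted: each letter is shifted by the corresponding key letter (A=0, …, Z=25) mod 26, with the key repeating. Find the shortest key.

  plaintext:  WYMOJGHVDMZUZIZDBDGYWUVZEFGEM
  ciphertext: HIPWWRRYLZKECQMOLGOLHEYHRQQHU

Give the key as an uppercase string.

  i= 0: H-W = 11 → L
  i= 1: I-Y = 10 → K
  i= 2: P-M =  3 → D
  i= 3: W-O =  8 → I
  i= 4: W-J = 13 → N
  i= 5: R-G = 11 → L
  i= 6: R-H = 10 → K
  i= 7: Y-V =  3 → D
  i= 8: L-D =  8 → I
  i= 9: Z-M = 13 → N
  i=10: K-Z = 11 → L
  i=11: E-U = 10 → K
  i=12: C-Z =  3 → D
  i=13: Q-I =  8 → I
  i=14: M-Z = 13 → N
  i=15: O-D = 11 → L
  i=16: L-B = 10 → K
  i=17: G-D =  3 → D
  i=18: O-G =  8 → I
  i=19: L-Y = 13 → N
  i=20: H-W = 11 → L
  i=21: E-U = 10 → K
  i=22: Y-V =  3 → D
  i=23: H-Z =  8 → I
  i=24: R-E = 13 → N
  i=25: Q-F = 11 → L
  i=26: Q-G = 10 → K
  i=27: H-E =  3 → D
  i=28: U-M =  8 → I
  shifts repeat with period 5: LKDIN

LKDIN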